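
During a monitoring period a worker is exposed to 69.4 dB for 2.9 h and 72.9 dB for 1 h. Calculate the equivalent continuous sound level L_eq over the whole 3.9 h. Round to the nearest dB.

The energy average is taken in the linear domain: L_eq = 10·log₁₀[(Σ tᵢ·10^(Lᵢ/10))/T], T = 3.9 h.
Σ tᵢ·10^(Lᵢ/10) = 2.9·10^(69.4/10) + 1·10^(72.9/10) = 4.476e+07.
L_eq = 10·log₁₀(4.476e+07/3.9) = 70.60 dB.

71 dB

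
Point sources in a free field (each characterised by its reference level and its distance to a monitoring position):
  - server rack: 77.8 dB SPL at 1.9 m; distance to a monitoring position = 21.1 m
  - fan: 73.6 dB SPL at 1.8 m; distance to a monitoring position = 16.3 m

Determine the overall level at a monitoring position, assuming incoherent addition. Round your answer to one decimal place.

First find each source's level at the receiver (point-source: −20·log₁₀(r/r_ref)), then combine on an intensity basis.
server rack: 77.8 − 20·log₁₀(21.1/1.9) = 77.8 − 20.91 = 56.89 dB SPL.
fan: 73.6 − 20·log₁₀(16.3/1.8) = 73.6 − 19.14 = 54.46 dB SPL.
Σ 10^(L/10) = 7.680e+05 → L_total = 10·log₁₀(7.680e+05) = 58.85 dB SPL.

58.9 dB SPL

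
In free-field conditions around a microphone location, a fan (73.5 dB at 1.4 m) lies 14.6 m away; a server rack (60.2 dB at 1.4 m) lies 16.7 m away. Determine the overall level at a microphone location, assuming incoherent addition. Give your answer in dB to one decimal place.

53.3 dB

Apply inverse-square spreading to bring every level to the receiver, then sum 10^(L/10).
fan: 73.5 − 20·log₁₀(14.6/1.4) = 73.5 − 20.36 = 53.14 dB.
server rack: 60.2 − 20·log₁₀(16.7/1.4) = 60.2 − 21.53 = 38.67 dB.
Σ 10^(L/10) = 2.132e+05 → L_total = 10·log₁₀(2.132e+05) = 53.29 dB.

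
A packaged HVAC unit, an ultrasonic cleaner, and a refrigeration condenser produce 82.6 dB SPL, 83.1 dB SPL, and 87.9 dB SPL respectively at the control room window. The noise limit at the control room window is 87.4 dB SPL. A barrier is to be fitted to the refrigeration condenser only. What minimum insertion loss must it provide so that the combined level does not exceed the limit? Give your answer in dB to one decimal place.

5.8 dB

Fixed contribution from the other sources: Σ 10^(L/10) = 10^(82.6/10) + 10^(83.1/10) = 3.861e+08 (85.87 dB SPL).
The limit corresponds to 10^(87.4/10) = 5.495e+08; subtracting the fixed part leaves 1.634e+08 for the refrigeration condenser, i.e. 82.13 dB SPL.
So the refrigeration condenser must be reduced from 87.9 to 82.13 dB SPL: IL = 5.77 dB.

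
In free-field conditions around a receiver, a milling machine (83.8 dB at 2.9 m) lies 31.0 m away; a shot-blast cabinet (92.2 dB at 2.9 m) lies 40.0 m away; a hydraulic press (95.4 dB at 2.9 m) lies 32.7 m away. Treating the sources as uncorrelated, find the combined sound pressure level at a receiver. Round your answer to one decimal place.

First find each source's level at the receiver (point-source: −20·log₁₀(r/r_ref)), then combine on an intensity basis.
milling machine: 83.8 − 20·log₁₀(31.0/2.9) = 83.8 − 20.58 = 63.22 dB.
shot-blast cabinet: 92.2 − 20·log₁₀(40.0/2.9) = 92.2 − 22.79 = 69.41 dB.
hydraulic press: 95.4 − 20·log₁₀(32.7/2.9) = 95.4 − 21.04 = 74.36 dB.
Σ 10^(L/10) = 3.809e+07 → L_total = 10·log₁₀(3.809e+07) = 75.81 dB.

75.8 dB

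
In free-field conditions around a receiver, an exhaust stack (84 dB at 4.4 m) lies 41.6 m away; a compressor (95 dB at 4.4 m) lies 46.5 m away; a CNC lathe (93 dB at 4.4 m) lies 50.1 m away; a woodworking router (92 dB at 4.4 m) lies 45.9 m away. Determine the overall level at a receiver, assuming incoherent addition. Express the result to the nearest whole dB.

Propagate each source to the receiver with L = L_ref − 20·log₁₀(r/r_ref), then add intensities.
exhaust stack: 84 − 20·log₁₀(41.6/4.4) = 84 − 19.51 = 64.49 dB.
compressor: 95 − 20·log₁₀(46.5/4.4) = 95 − 20.48 = 74.52 dB.
CNC lathe: 93 − 20·log₁₀(50.1/4.4) = 93 − 21.13 = 71.87 dB.
woodworking router: 92 − 20·log₁₀(45.9/4.4) = 92 − 20.37 = 71.63 dB.
Σ 10^(L/10) = 6.108e+07 → L_total = 10·log₁₀(6.108e+07) = 77.86 dB.

78 dB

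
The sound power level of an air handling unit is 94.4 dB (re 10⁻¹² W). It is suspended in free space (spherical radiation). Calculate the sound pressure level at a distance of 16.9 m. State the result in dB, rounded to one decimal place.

Free-field spherical radiation: L_p = L_w − 10·log₁₀(4π·r²), r = 16.9 m.
4π·r² = 3589 m², 10·log₁₀ of that is 35.550 dB.
L_p = 94.4 − 35.550 = 58.85 dB.

58.9 dB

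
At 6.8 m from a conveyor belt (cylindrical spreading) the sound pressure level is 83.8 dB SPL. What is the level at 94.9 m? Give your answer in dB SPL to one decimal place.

For a line source, L₂ = L₁ − 10·log₁₀(r₂/r₁).
L₂ = 83.8 − 10·log₁₀(94.9/6.8) = 83.8 − 11.448 = 72.35 dB SPL.

72.4 dB SPL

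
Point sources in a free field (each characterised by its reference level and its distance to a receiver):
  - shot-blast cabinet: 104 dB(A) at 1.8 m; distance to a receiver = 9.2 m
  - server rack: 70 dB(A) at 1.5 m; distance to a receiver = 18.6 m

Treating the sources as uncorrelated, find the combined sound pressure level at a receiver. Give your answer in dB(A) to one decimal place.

89.8 dB(A)

Apply inverse-square spreading to bring every level to the receiver, then sum 10^(L/10).
shot-blast cabinet: 104 − 20·log₁₀(9.2/1.8) = 104 − 14.17 = 89.83 dB(A).
server rack: 70 − 20·log₁₀(18.6/1.5) = 70 − 21.87 = 48.13 dB(A).
Σ 10^(L/10) = 9.616e+08 → L_total = 10·log₁₀(9.616e+08) = 89.83 dB(A).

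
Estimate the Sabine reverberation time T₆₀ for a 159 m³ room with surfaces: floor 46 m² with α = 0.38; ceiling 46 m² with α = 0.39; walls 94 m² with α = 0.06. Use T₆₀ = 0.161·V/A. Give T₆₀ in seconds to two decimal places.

Total absorption A = 46·0.38 + 46·0.39 + 94·0.06 = 41.06 m² sabins.
T₆₀ = 0.161 × 159 / 41.06 = 0.623 s.

0.62 s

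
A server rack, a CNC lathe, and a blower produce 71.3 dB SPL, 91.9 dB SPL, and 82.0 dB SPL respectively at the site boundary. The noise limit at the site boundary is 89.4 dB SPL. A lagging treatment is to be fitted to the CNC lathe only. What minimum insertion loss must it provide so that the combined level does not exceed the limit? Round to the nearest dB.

The untreated sources together contribute 10^(71.3/10) + 10^(82.0/10) = 1.720e+08, i.e. 82.35 dB SPL.
To meet 89.4 dB SPL overall, the treated CNC lathe may contribute at most 10^(89.4/10) − 1.720e+08 = 6.990e+08, i.e. 88.44 dB SPL.
So the CNC lathe must be reduced from 91.9 to 88.44 dB SPL: IL = 3.46 dB.

3 dB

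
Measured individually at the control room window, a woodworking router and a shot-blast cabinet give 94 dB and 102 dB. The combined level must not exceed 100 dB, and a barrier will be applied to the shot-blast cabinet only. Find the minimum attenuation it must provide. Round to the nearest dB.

Fixed contribution from the other source: Σ 10^(L/10) = 10^(94/10) = 2.512e+09 (94.00 dB).
To meet 100 dB overall, the treated shot-blast cabinet may contribute at most 10^(100/10) − 2.512e+09 = 7.488e+09, i.e. 98.74 dB.
So the shot-blast cabinet must be reduced from 102 to 98.74 dB: IL = 3.26 dB.

3 dB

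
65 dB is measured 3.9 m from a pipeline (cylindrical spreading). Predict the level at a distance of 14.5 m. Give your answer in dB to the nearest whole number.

For a line source, L₂ = L₁ − 10·log₁₀(r₂/r₁).
L₂ = 65 − 10·log₁₀(14.5/3.9) = 65 − 5.703 = 59.30 dB.

59 dB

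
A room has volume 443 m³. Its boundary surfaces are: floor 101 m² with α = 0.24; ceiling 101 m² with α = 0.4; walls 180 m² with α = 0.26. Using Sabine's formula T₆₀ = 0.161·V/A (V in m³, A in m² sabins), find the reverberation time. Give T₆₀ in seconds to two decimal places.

A = Σ Sᵢαᵢ = 101·0.24 + 101·0.4 + 180·0.26 = 111.44 m².
T₆₀ = 0.161·V/A = 0.161·443/111.44 = 0.640 s.

0.64 s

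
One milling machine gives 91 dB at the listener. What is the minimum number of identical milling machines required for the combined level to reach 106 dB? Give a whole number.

32

N identical sources give L₁ + 10·log₁₀ N, so require 10·log₁₀ N ≥ 106 − 91 = 15.0 dB.
N ≥ 10^(15.0/10) = 31.623, so N = 32.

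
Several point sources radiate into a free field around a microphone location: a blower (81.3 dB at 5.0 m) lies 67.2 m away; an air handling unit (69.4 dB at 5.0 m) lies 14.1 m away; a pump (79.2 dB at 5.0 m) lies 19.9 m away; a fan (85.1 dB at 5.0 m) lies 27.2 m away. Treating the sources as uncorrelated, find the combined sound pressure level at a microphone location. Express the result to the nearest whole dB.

Apply inverse-square spreading to bring every level to the receiver, then sum 10^(L/10).
blower: 81.3 − 20·log₁₀(67.2/5.0) = 81.3 − 22.57 = 58.73 dB.
air handling unit: 69.4 − 20·log₁₀(14.1/5.0) = 69.4 − 9.00 = 60.40 dB.
pump: 79.2 − 20·log₁₀(19.9/5.0) = 79.2 − 12.00 = 67.20 dB.
fan: 85.1 − 20·log₁₀(27.2/5.0) = 85.1 − 14.71 = 70.39 dB.
Σ 10^(L/10) = 1.803e+07 → L_total = 10·log₁₀(1.803e+07) = 72.56 dB.

73 dB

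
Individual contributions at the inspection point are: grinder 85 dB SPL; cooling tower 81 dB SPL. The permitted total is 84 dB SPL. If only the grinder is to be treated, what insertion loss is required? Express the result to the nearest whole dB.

4 dB

Fixed contribution from the other source: Σ 10^(L/10) = 10^(81/10) = 1.259e+08 (81.00 dB SPL).
The limit corresponds to 10^(84/10) = 2.512e+08; subtracting the fixed part leaves 1.253e+08 for the grinder, i.e. 80.98 dB SPL.
So the grinder must be reduced from 85 to 80.98 dB SPL: IL = 4.02 dB.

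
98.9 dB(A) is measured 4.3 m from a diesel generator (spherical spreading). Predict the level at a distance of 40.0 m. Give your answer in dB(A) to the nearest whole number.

80 dB(A)

Point-source attenuation: ΔL = 20·log₁₀(r₂/r₁) = 20·log₁₀(40.0/4.3) = 19.372 dB.
L₂ = 98.9 − 20·log₁₀(40.0/4.3) = 98.9 − 19.372 = 79.53 dB(A).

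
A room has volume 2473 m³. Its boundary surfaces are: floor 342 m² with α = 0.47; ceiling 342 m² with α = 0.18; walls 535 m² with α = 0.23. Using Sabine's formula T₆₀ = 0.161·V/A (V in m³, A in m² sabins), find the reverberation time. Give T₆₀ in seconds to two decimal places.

Total absorption A = 342·0.47 + 342·0.18 + 535·0.23 = 345.35 m² sabins.
T₆₀ = 0.161·V/A = 0.161·2473/345.35 = 1.153 s.

1.15 s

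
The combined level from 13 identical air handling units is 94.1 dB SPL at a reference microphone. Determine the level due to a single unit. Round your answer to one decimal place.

83.0 dB SPL

Dividing the total intensity by 13 lowers the level by 10·log₁₀ 13 = 11.139 dB: L₁ = 94.1 − 11.139.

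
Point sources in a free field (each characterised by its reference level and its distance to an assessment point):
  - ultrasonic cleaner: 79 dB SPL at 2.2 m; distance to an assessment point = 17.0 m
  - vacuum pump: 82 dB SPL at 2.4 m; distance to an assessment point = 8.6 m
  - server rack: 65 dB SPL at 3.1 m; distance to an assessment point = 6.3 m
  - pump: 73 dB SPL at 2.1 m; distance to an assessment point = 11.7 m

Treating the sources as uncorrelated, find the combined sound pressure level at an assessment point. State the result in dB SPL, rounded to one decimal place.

Propagate each source to the receiver with L = L_ref − 20·log₁₀(r/r_ref), then add intensities.
ultrasonic cleaner: 79 − 20·log₁₀(17.0/2.2) = 79 − 17.76 = 61.24 dB SPL.
vacuum pump: 82 − 20·log₁₀(8.6/2.4) = 82 − 11.09 = 70.91 dB SPL.
server rack: 65 − 20·log₁₀(6.3/3.1) = 65 − 6.16 = 58.84 dB SPL.
pump: 73 − 20·log₁₀(11.7/2.1) = 73 − 14.92 = 58.08 dB SPL.
Σ 10^(L/10) = 1.508e+07 → L_total = 10·log₁₀(1.508e+07) = 71.78 dB SPL.

71.8 dB SPL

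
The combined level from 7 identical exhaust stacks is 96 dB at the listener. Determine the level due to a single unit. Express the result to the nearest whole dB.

Dividing the total intensity by 7 lowers the level by 10·log₁₀ 7 = 8.451 dB: L₁ = 96 − 8.451.

88 dB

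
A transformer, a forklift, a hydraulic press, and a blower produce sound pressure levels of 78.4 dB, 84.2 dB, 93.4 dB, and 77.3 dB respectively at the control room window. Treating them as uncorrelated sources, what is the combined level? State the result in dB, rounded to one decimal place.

Incoherent sources combine by intensity addition: L_total = 10·log₁₀(Σ 10^(L_i/10)).
Σ 10^(L/10) = 10^(78.4/10) + 10^(84.2/10) + 10^(93.4/10) + 10^(77.3/10) = 2.574e+09.
L_total = 10·log₁₀(2.574e+09) = 94.11 dB.

94.1 dB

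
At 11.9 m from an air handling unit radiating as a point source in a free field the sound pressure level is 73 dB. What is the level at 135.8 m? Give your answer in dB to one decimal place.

51.9 dB

Point-source attenuation: ΔL = 20·log₁₀(r₂/r₁) = 20·log₁₀(135.8/11.9) = 21.147 dB.
L₂ = 73 − 20·log₁₀(135.8/11.9) = 73 − 21.147 = 51.85 dB.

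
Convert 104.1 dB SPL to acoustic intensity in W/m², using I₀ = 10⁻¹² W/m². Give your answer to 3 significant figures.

0.0257 W/m²

L = 10·log₁₀(I/I₀) ⇒ I = I₀·10^(L/10) = 10⁻¹² × 10^10.41.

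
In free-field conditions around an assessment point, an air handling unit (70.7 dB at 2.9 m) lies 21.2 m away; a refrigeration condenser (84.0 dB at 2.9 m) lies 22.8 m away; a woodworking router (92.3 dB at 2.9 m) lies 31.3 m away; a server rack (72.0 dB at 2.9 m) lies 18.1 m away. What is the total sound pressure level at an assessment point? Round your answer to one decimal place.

Apply inverse-square spreading to bring every level to the receiver, then sum 10^(L/10).
air handling unit: 70.7 − 20·log₁₀(21.2/2.9) = 70.7 − 17.28 = 53.42 dB.
refrigeration condenser: 84.0 − 20·log₁₀(22.8/2.9) = 84.0 − 17.91 = 66.09 dB.
woodworking router: 92.3 − 20·log₁₀(31.3/2.9) = 92.3 − 20.66 = 71.64 dB.
server rack: 72.0 − 20·log₁₀(18.1/2.9) = 72.0 − 15.91 = 56.09 dB.
Σ 10^(L/10) = 1.927e+07 → L_total = 10·log₁₀(1.927e+07) = 72.85 dB.

72.8 dB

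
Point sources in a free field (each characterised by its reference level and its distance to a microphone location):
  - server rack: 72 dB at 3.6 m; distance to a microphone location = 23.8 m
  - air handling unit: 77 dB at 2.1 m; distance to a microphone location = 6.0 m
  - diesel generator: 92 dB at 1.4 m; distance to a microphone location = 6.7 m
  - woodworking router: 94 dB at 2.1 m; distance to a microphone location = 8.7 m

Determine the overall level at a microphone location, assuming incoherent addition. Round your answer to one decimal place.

83.5 dB

Apply inverse-square spreading to bring every level to the receiver, then sum 10^(L/10).
server rack: 72 − 20·log₁₀(23.8/3.6) = 72 − 16.41 = 55.59 dB.
air handling unit: 77 − 20·log₁₀(6.0/2.1) = 77 − 9.12 = 67.88 dB.
diesel generator: 92 − 20·log₁₀(6.7/1.4) = 92 − 13.60 = 78.40 dB.
woodworking router: 94 − 20·log₁₀(8.7/2.1) = 94 − 12.35 = 81.65 dB.
Σ 10^(L/10) = 2.221e+08 → L_total = 10·log₁₀(2.221e+08) = 83.46 dB.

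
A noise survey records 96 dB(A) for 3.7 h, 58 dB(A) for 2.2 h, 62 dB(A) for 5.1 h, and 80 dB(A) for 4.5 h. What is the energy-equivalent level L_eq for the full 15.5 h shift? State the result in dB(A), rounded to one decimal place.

89.9 dB(A)

L_eq = 10·log₁₀[(1/T)·Σ tᵢ·10^(Lᵢ/10)] with T = 15.5 h.
Σ tᵢ·10^(Lᵢ/10) = 3.7·10^(96/10) + 2.2·10^(58/10) + 5.1·10^(62/10) + 4.5·10^(80/10) = 1.519e+10.
L_eq = 10·log₁₀(1.519e+10/15.5) = 89.91 dB(A).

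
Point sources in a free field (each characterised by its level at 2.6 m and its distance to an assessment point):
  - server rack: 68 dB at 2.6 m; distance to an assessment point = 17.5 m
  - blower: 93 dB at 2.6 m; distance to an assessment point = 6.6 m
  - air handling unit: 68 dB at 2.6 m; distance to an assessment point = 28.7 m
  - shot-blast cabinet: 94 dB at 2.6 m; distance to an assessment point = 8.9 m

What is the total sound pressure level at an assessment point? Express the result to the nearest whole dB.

Propagate each source to the receiver with L = L_ref − 20·log₁₀(r/r_ref), then add intensities.
server rack: 68 − 20·log₁₀(17.5/2.6) = 68 − 16.56 = 51.44 dB.
blower: 93 − 20·log₁₀(6.6/2.6) = 93 − 8.09 = 84.91 dB.
air handling unit: 68 − 20·log₁₀(28.7/2.6) = 68 − 20.86 = 47.14 dB.
shot-blast cabinet: 94 − 20·log₁₀(8.9/2.6) = 94 − 10.69 = 83.31 dB.
Σ 10^(L/10) = 5.242e+08 → L_total = 10·log₁₀(5.242e+08) = 87.20 dB.

87 dB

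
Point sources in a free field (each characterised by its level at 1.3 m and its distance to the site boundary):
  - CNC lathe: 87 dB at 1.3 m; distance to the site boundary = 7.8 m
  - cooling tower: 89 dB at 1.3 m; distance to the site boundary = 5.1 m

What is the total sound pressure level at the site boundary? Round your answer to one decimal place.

78.2 dB

Propagate each source to the receiver with L = L_ref − 20·log₁₀(r/r_ref), then add intensities.
CNC lathe: 87 − 20·log₁₀(7.8/1.3) = 87 − 15.56 = 71.44 dB.
cooling tower: 89 − 20·log₁₀(5.1/1.3) = 89 − 11.87 = 77.13 dB.
Σ 10^(L/10) = 6.553e+07 → L_total = 10·log₁₀(6.553e+07) = 78.16 dB.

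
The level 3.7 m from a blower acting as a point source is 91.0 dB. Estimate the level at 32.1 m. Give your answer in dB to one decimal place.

72.2 dB

Point-source attenuation: ΔL = 20·log₁₀(r₂/r₁) = 20·log₁₀(32.1/3.7) = 18.766 dB.
L₂ = 91.0 − 20·log₁₀(32.1/3.7) = 91.0 − 18.766 = 72.23 dB.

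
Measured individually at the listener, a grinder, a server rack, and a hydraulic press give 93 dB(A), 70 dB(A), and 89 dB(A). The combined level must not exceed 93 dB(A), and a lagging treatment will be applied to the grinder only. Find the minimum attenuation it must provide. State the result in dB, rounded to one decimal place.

2.2 dB

Fixed contribution from the other sources: Σ 10^(L/10) = 10^(70/10) + 10^(89/10) = 8.043e+08 (89.05 dB(A)).
The limit corresponds to 10^(93/10) = 1.995e+09; subtracting the fixed part leaves 1.191e+09 for the grinder, i.e. 90.76 dB(A).
So the grinder must be reduced from 93 to 90.76 dB(A): IL = 2.24 dB.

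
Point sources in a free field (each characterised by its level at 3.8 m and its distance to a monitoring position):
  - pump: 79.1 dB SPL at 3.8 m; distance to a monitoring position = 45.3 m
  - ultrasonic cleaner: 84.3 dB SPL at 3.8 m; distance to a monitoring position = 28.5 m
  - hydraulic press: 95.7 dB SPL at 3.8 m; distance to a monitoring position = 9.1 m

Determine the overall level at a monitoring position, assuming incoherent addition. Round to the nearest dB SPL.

Apply inverse-square spreading to bring every level to the receiver, then sum 10^(L/10).
pump: 79.1 − 20·log₁₀(45.3/3.8) = 79.1 − 21.53 = 57.57 dB SPL.
ultrasonic cleaner: 84.3 − 20·log₁₀(28.5/3.8) = 84.3 − 17.50 = 66.80 dB SPL.
hydraulic press: 95.7 − 20·log₁₀(9.1/3.8) = 95.7 − 7.59 = 88.11 dB SPL.
Σ 10^(L/10) = 6.532e+08 → L_total = 10·log₁₀(6.532e+08) = 88.15 dB SPL.

88 dB SPL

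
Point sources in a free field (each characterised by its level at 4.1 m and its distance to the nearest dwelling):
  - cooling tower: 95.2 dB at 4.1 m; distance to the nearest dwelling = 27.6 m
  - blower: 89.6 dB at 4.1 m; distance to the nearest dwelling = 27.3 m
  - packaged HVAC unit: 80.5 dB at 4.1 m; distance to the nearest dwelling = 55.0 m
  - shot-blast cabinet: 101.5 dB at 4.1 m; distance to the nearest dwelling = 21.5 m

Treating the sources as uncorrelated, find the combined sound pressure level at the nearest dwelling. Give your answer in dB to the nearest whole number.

88 dB

First find each source's level at the receiver (point-source: −20·log₁₀(r/r_ref)), then combine on an intensity basis.
cooling tower: 95.2 − 20·log₁₀(27.6/4.1) = 95.2 − 16.56 = 78.64 dB.
blower: 89.6 − 20·log₁₀(27.3/4.1) = 89.6 − 16.47 = 73.13 dB.
packaged HVAC unit: 80.5 − 20·log₁₀(55.0/4.1) = 80.5 − 22.55 = 57.95 dB.
shot-blast cabinet: 101.5 − 20·log₁₀(21.5/4.1) = 101.5 − 14.39 = 87.11 dB.
Σ 10^(L/10) = 6.079e+08 → L_total = 10·log₁₀(6.079e+08) = 87.84 dB.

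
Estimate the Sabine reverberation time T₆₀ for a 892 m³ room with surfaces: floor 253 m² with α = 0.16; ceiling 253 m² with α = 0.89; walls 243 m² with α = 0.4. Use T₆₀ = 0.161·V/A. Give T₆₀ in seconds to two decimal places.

0.40 s

Total absorption A = 253·0.16 + 253·0.89 + 243·0.4 = 362.85 m² sabins.
T₆₀ = 0.161 × 892 / 362.85 = 0.396 s.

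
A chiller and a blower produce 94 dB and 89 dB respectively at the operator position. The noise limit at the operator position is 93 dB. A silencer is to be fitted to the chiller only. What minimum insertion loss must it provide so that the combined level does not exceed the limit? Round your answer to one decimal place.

3.2 dB

The untreated sources together contribute 10^(89/10) = 7.943e+08, i.e. 89.00 dB.
The limit corresponds to 10^(93/10) = 1.995e+09; subtracting the fixed part leaves 1.201e+09 for the chiller, i.e. 90.80 dB.
So the chiller must be reduced from 94 to 90.80 dB: IL = 3.20 dB.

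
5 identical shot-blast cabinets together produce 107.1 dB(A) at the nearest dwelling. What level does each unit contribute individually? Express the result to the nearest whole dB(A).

100 dB(A)

5 equal contributions raise the level by 10·log₁₀ 5 = 6.990 dB, so each unit alone gives 107.1 − 6.990.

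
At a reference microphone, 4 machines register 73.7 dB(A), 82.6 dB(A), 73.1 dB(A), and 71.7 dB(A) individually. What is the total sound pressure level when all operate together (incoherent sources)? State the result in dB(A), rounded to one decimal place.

For uncorrelated sources the intensities add, so convert each level to linear form, sum, and take 10·log₁₀ of the total.
Σ 10^(L/10) = 10^(73.7/10) + 10^(82.6/10) + 10^(73.1/10) + 10^(71.7/10) = 2.406e+08.
L_total = 10·log₁₀(2.406e+08) = 83.81 dB(A).

83.8 dB(A)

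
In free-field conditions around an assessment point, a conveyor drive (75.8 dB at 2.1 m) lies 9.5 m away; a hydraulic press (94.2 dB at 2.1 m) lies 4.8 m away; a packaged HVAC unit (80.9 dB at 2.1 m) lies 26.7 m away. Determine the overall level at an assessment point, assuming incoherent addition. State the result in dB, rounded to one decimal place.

First find each source's level at the receiver (point-source: −20·log₁₀(r/r_ref)), then combine on an intensity basis.
conveyor drive: 75.8 − 20·log₁₀(9.5/2.1) = 75.8 − 13.11 = 62.69 dB.
hydraulic press: 94.2 − 20·log₁₀(4.8/2.1) = 94.2 − 7.18 = 87.02 dB.
packaged HVAC unit: 80.9 − 20·log₁₀(26.7/2.1) = 80.9 − 22.09 = 58.81 dB.
Σ 10^(L/10) = 5.061e+08 → L_total = 10·log₁₀(5.061e+08) = 87.04 dB.

87.0 dB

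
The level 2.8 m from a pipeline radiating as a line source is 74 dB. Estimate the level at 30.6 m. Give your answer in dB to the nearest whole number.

64 dB

Line-source attenuation: ΔL = 10·log₁₀(r₂/r₁) = 10·log₁₀(30.6/2.8) = 10.386 dB.
L₂ = 74 − 10·log₁₀(30.6/2.8) = 74 − 10.386 = 63.61 dB.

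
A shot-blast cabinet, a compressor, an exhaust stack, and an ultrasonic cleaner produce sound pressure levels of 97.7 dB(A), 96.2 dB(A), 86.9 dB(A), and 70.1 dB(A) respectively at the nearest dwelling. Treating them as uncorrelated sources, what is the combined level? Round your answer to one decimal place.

Incoherent sources combine by intensity addition: L_total = 10·log₁₀(Σ 10^(L_i/10)).
Σ 10^(L/10) = 10^(97.7/10) + 10^(96.2/10) + 10^(86.9/10) + 10^(70.1/10) = 1.056e+10.
L_total = 10·log₁₀(1.056e+10) = 100.24 dB(A).

100.2 dB(A)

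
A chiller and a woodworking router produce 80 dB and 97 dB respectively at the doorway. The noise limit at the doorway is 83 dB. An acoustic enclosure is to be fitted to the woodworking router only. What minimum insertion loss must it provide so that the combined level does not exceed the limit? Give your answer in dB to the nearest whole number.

17 dB

The untreated sources together contribute 10^(80/10) = 1.000e+08, i.e. 80.00 dB.
The limit corresponds to 10^(83/10) = 1.995e+08; subtracting the fixed part leaves 9.953e+07 for the woodworking router, i.e. 79.98 dB.
So the woodworking router must be reduced from 97 to 79.98 dB: IL = 17.02 dB.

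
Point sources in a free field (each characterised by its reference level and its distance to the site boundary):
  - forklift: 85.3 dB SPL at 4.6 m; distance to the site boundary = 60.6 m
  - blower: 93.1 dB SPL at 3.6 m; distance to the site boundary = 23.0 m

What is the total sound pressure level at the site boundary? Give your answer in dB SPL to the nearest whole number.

Apply inverse-square spreading to bring every level to the receiver, then sum 10^(L/10).
forklift: 85.3 − 20·log₁₀(60.6/4.6) = 85.3 − 22.39 = 62.91 dB SPL.
blower: 93.1 − 20·log₁₀(23.0/3.6) = 93.1 − 16.11 = 76.99 dB SPL.
Σ 10^(L/10) = 5.197e+07 → L_total = 10·log₁₀(5.197e+07) = 77.16 dB SPL.

77 dB SPL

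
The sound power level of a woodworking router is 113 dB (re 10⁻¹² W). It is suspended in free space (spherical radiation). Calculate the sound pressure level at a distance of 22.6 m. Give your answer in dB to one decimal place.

Free-field spherical radiation: L_p = L_w − 10·log₁₀(4π·r²), r = 22.6 m.
4π·r² = 6418 m², 10·log₁₀ of that is 38.074 dB.
L_p = 113 − 38.074 = 74.93 dB.

74.9 dB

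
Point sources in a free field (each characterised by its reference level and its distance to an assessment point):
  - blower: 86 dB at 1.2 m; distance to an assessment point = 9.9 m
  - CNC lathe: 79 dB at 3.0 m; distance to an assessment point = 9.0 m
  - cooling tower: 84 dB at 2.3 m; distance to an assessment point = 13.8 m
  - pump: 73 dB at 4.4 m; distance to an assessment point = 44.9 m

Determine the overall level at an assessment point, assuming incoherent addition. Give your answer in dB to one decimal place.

73.4 dB

First find each source's level at the receiver (point-source: −20·log₁₀(r/r_ref)), then combine on an intensity basis.
blower: 86 − 20·log₁₀(9.9/1.2) = 86 − 18.33 = 67.67 dB.
CNC lathe: 79 − 20·log₁₀(9.0/3.0) = 79 − 9.54 = 69.46 dB.
cooling tower: 84 − 20·log₁₀(13.8/2.3) = 84 − 15.56 = 68.44 dB.
pump: 73 − 20·log₁₀(44.9/4.4) = 73 − 20.18 = 52.82 dB.
Σ 10^(L/10) = 2.184e+07 → L_total = 10·log₁₀(2.184e+07) = 73.39 dB.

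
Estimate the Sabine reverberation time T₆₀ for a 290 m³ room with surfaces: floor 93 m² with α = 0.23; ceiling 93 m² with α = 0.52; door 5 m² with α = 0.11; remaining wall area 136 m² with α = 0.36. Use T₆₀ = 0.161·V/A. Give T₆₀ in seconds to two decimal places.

A = Σ Sᵢαᵢ = 93·0.23 + 93·0.52 + 5·0.11 + 136·0.36 = 119.26 m².
T₆₀ = 0.161 × 290 / 119.26 = 0.391 s.

0.39 s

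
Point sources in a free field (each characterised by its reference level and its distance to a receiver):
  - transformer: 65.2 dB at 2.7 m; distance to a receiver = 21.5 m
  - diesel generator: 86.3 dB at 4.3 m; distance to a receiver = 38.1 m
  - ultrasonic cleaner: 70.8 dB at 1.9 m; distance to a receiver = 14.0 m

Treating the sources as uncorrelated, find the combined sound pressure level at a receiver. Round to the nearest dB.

Propagate each source to the receiver with L = L_ref − 20·log₁₀(r/r_ref), then add intensities.
transformer: 65.2 − 20·log₁₀(21.5/2.7) = 65.2 − 18.02 = 47.18 dB.
diesel generator: 86.3 − 20·log₁₀(38.1/4.3) = 86.3 − 18.95 = 67.35 dB.
ultrasonic cleaner: 70.8 − 20·log₁₀(14.0/1.9) = 70.8 − 17.35 = 53.45 dB.
Σ 10^(L/10) = 5.707e+06 → L_total = 10·log₁₀(5.707e+06) = 67.56 dB.

68 dB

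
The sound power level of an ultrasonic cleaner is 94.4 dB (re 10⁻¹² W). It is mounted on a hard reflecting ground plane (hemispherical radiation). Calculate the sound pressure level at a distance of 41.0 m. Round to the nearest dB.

54 dB

L_p = L_w − 10·log₁₀(2π·r²) with r = 41.0 m.
2π·r² = 1.056e+04 m², 10·log₁₀ of that is 40.237 dB.
L_p = 94.4 − 40.237 = 54.16 dB.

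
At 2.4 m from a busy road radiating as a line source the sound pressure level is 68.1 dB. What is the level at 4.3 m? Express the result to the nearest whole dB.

66 dB

Cylindrical spreading from a line source gives a 10·log₁₀(r₂/r₁) drop.
L₂ = 68.1 − 10·log₁₀(4.3/2.4) = 68.1 − 2.533 = 65.57 dB.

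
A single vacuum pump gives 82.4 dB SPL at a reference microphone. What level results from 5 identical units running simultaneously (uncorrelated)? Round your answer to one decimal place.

89.4 dB SPL

With 5 equal, uncorrelated contributions the intensity is 5× that of one unit, giving a rise of 10·log₁₀ 5.
L_total = 82.4 + 10·log₁₀(5) = 82.4 + 6.990 = 89.39 dB SPL.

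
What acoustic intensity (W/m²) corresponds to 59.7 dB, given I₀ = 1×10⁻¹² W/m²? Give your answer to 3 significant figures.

I = I₀·10^(L/10) = 10⁻¹² × 10^(59.7/10) = 10^(-6.030).

9.33e-07 W/m²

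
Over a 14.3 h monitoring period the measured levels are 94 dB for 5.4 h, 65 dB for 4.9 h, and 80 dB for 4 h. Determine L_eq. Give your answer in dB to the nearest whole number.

Weight each interval's intensity by its duration and average over T = 14.3 h:
Σ tᵢ·10^(Lᵢ/10) = 5.4·10^(94/10) + 4.9·10^(65/10) + 4·10^(80/10) = 1.398e+10.
L_eq = 10·log₁₀(1.398e+10/14.3) = 89.90 dB.

90 dB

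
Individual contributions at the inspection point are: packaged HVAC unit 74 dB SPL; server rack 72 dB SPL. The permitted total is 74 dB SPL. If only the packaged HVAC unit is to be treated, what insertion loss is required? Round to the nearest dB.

The untreated sources together contribute 10^(72/10) = 1.585e+07, i.e. 72.00 dB SPL.
To meet 74 dB SPL overall, the treated packaged HVAC unit may contribute at most 10^(74/10) − 1.585e+07 = 9.270e+06, i.e. 69.67 dB SPL.
Required insertion loss = 74 − 69.67 = 4.33 dB.

4 dB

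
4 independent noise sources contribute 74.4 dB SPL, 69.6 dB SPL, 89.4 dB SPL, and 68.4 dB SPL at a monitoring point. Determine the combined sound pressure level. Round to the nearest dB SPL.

90 dB SPL

For uncorrelated sources the intensities add, so convert each level to linear form, sum, and take 10·log₁₀ of the total.
Σ 10^(L/10) = 10^(74.4/10) + 10^(69.6/10) + 10^(89.4/10) + 10^(68.4/10) = 9.145e+08.
L_total = 10·log₁₀(9.145e+08) = 89.61 dB SPL.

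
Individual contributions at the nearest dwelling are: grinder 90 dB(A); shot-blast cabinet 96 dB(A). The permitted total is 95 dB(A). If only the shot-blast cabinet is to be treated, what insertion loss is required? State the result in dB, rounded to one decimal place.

The untreated sources together contribute 10^(90/10) = 1.000e+09, i.e. 90.00 dB(A).
To meet 95 dB(A) overall, the treated shot-blast cabinet may contribute at most 10^(95/10) − 1.000e+09 = 2.162e+09, i.e. 93.35 dB(A).
So the shot-blast cabinet must be reduced from 96 to 93.35 dB(A): IL = 2.65 dB.

2.7 dB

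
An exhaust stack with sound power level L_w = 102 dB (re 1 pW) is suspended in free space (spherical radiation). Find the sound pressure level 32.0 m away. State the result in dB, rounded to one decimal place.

60.9 dB

The power spreads over a sphere of area 4π·r², so L_p = L_w − 10·log₁₀(4π·r²).
4π·r² = 1.287e+04 m², 10·log₁₀ of that is 41.095 dB.
L_p = 102 − 41.095 = 60.90 dB.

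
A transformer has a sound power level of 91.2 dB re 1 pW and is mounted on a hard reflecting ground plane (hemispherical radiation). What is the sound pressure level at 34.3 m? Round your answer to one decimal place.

52.5 dB

The power spreads over a hemisphere of area 2π·r², so L_p = L_w − 10·log₁₀(2π·r²).
2π·r² = 7392 m², 10·log₁₀ of that is 38.688 dB.
L_p = 91.2 − 38.688 = 52.51 dB.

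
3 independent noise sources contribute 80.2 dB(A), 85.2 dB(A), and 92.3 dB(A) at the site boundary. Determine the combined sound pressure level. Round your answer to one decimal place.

For uncorrelated sources the intensities add, so convert each level to linear form, sum, and take 10·log₁₀ of the total.
Σ 10^(L/10) = 10^(80.2/10) + 10^(85.2/10) + 10^(92.3/10) = 2.134e+09.
L_total = 10·log₁₀(2.134e+09) = 93.29 dB(A).

93.3 dB(A)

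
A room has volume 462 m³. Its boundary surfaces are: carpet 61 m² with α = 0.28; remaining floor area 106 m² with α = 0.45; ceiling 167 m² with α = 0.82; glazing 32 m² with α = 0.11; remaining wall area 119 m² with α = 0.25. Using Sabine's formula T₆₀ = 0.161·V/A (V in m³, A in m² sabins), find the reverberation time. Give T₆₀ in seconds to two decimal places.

0.32 s

Total absorption A = 61·0.28 + 106·0.45 + 167·0.82 + 32·0.11 + 119·0.25 = 234.99 m² sabins.
T₆₀ = 0.161·V/A = 0.161·462/234.99 = 0.317 s.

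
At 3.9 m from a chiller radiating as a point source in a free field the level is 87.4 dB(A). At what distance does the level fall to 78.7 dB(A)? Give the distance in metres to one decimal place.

10.6 m

Point-source spreading drops the level by 20·log₁₀(r₂/r₁); inverting, r₂/r₁ = 10^(ΔL/20).
r₂ = 3.9·10^((87.4−78.7)/20) = 3.9·10^(8.7/20) = 10.62 m.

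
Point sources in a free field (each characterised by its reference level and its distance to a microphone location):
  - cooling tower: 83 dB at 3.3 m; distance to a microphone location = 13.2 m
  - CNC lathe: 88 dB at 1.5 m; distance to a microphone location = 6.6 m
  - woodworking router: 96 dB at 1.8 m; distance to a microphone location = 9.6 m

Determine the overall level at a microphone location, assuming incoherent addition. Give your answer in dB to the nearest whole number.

83 dB

First find each source's level at the receiver (point-source: −20·log₁₀(r/r_ref)), then combine on an intensity basis.
cooling tower: 83 − 20·log₁₀(13.2/3.3) = 83 − 12.04 = 70.96 dB.
CNC lathe: 88 − 20·log₁₀(6.6/1.5) = 88 − 12.87 = 75.13 dB.
woodworking router: 96 − 20·log₁₀(9.6/1.8) = 96 − 14.54 = 81.46 dB.
Σ 10^(L/10) = 1.850e+08 → L_total = 10·log₁₀(1.850e+08) = 82.67 dB.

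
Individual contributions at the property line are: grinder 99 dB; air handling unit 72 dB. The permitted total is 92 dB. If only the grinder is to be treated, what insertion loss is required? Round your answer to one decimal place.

The untreated sources together contribute 10^(72/10) = 1.585e+07, i.e. 72.00 dB.
The limit corresponds to 10^(92/10) = 1.585e+09; subtracting the fixed part leaves 1.569e+09 for the grinder, i.e. 91.96 dB.
So the grinder must be reduced from 99 to 91.96 dB: IL = 7.04 dB.

7.0 dB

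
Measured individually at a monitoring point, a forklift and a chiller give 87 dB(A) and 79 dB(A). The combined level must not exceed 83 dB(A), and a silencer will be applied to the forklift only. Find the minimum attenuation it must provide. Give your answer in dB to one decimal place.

6.2 dB

Everything except the forklift sums to 10^(79/10) = 7.943e+07 in linear terms, 79.00 dB(A).
The limit corresponds to 10^(83/10) = 1.995e+08; subtracting the fixed part leaves 1.201e+08 for the forklift, i.e. 80.80 dB(A).
Required insertion loss = 87 − 80.80 = 6.20 dB.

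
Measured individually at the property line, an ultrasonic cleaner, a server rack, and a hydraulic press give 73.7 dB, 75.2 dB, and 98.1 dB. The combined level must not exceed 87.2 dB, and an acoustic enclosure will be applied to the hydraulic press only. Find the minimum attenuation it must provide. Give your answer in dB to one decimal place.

The untreated sources together contribute 10^(73.7/10) + 10^(75.2/10) = 5.656e+07, i.e. 77.52 dB.
To meet 87.2 dB overall, the treated hydraulic press may contribute at most 10^(87.2/10) − 5.656e+07 = 4.683e+08, i.e. 86.70 dB.
Required insertion loss = 98.1 − 86.70 = 11.40 dB.

11.4 dB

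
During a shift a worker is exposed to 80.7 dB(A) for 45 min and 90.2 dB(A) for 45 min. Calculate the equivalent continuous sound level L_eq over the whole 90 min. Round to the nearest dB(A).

88 dB(A)

L_eq = 10·log₁₀[(1/T)·Σ tᵢ·10^(Lᵢ/10)] with T = 90 min.
Σ tᵢ·10^(Lᵢ/10) = 45·10^(80.7/10) + 45·10^(90.2/10) = 5.241e+10.
L_eq = 10·log₁₀(5.241e+10/90) = 87.65 dB(A).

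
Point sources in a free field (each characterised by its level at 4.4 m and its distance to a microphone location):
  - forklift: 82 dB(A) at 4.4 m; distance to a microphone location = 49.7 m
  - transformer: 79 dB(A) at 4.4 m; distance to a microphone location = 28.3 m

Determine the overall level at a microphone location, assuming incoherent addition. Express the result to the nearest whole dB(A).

65 dB(A)

First find each source's level at the receiver (point-source: −20·log₁₀(r/r_ref)), then combine on an intensity basis.
forklift: 82 − 20·log₁₀(49.7/4.4) = 82 − 21.06 = 60.94 dB(A).
transformer: 79 − 20·log₁₀(28.3/4.4) = 79 − 16.17 = 62.83 dB(A).
Σ 10^(L/10) = 3.162e+06 → L_total = 10·log₁₀(3.162e+06) = 65.00 dB(A).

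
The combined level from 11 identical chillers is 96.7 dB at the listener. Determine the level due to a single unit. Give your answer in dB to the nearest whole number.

For N identical incoherent sources L_total = L₁ + 10·log₁₀ N, so L₁ = 96.7 − 10·log₁₀(11) = 96.7 − 10.414.

86 dB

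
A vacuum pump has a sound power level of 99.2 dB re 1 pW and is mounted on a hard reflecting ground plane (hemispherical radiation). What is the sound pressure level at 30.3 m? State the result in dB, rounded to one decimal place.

L_p = L_w − 10·log₁₀(2π·r²) with r = 30.3 m.
2π·r² = 5769 m², 10·log₁₀ of that is 37.611 dB.
L_p = 99.2 − 37.611 = 61.59 dB.

61.6 dB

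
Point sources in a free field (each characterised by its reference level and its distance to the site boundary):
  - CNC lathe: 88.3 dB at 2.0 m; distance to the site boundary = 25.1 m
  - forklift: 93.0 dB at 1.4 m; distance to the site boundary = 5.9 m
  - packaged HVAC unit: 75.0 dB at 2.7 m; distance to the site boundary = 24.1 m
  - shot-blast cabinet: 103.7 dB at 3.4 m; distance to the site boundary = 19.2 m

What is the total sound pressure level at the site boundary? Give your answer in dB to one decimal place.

First find each source's level at the receiver (point-source: −20·log₁₀(r/r_ref)), then combine on an intensity basis.
CNC lathe: 88.3 − 20·log₁₀(25.1/2.0) = 88.3 − 21.97 = 66.33 dB.
forklift: 93.0 − 20·log₁₀(5.9/1.4) = 93.0 − 12.49 = 80.51 dB.
packaged HVAC unit: 75.0 − 20·log₁₀(24.1/2.7) = 75.0 − 19.01 = 55.99 dB.
shot-blast cabinet: 103.7 − 20·log₁₀(19.2/3.4) = 103.7 − 15.04 = 88.66 dB.
Σ 10^(L/10) = 8.521e+08 → L_total = 10·log₁₀(8.521e+08) = 89.31 dB.

89.3 dB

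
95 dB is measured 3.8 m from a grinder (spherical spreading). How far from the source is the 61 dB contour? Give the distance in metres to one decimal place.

The 34.0 dB drop corresponds to a distance ratio of 10^(34.0/20) for a point source.
r₂ = 3.8·10^((95−61)/20) = 3.8·10^(34.0/20) = 190.45 m.

190.5 m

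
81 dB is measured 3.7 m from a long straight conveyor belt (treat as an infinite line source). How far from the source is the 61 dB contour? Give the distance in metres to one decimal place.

370.0 m

The 20.0 dB drop corresponds to a distance ratio of 10^(20.0/10) for a line source.
r₂ = 3.7·10^((81−61)/10) = 3.7·10^(20.0/10) = 370.00 m.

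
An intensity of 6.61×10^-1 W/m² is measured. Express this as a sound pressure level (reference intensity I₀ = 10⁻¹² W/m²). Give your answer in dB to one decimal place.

L = 10·log₁₀(I/I₀) = 10·log₁₀(6.61×10^-1/10⁻¹²) = 10·log₁₀(6.61×10^11).
L = 10·(0.8202 + 11) = 118.20 dB.

118.2 dB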